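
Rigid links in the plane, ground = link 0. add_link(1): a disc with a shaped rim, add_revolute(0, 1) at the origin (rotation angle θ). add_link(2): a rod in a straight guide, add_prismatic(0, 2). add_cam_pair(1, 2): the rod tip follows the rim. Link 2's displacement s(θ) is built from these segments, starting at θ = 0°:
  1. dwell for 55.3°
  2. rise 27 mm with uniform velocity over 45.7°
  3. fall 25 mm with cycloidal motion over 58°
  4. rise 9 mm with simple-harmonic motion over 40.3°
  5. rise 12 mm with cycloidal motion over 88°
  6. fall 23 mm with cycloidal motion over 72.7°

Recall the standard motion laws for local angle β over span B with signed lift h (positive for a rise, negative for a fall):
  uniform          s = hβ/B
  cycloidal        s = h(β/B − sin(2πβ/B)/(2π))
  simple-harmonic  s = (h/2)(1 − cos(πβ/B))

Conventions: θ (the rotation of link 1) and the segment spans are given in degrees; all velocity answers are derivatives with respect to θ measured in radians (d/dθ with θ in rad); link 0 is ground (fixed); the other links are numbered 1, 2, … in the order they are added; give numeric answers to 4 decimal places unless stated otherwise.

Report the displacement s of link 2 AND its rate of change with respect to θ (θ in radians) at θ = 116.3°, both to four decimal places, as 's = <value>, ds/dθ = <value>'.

segment 1 (0° to 55.3°, dwell): s unchanged at 0.0000
segment 2 (55.3° to 101°, uniform, h = 27) is passed completely: s = 0.0000 + (27) = 27.0000
θ = 116.3° falls in segment 3 (101° to 159°, cycloidal, h = -25): β = 116.3 − 101 = 15.3°, B = 58°; Δs = -25·(0.2638 − sin(2π·0.2638)/(2π)) = -2.6309; s = 27.0000 − 2.6309 = 24.3691
velocity in seg [101°–159°] (cycloidal), θ in radians: β = 15.3° = 0.2670 rad, B = 58° = 1.0123 rad; ds/dθ = (h/B)(1 − cos(2πβ/B)) = ((-25)/1.0123)(1 − cos(2π·0.2638)) = -26.834088 mm/rad

s = 24.3691, ds/dθ = -26.8341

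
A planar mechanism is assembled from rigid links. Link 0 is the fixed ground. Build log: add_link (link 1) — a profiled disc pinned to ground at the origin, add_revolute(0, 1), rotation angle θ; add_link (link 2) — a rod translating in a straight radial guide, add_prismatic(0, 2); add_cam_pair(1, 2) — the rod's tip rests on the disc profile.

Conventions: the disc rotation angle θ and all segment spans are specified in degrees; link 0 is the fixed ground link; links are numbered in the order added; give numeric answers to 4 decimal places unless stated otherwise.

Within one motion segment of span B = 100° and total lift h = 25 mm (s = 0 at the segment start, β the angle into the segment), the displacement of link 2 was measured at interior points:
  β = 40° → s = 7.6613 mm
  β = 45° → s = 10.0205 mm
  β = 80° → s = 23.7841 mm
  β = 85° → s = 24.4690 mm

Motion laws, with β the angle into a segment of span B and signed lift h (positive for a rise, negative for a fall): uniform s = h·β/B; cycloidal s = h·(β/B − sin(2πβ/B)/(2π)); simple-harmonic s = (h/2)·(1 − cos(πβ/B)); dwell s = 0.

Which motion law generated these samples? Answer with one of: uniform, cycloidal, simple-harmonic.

candidates at β/B = r: uniform s = h·r (linear in β); cycloidal s = h·(r − sin(2πr)/(2π)); simple-harmonic s = (h/2)(1 − cos(πr))
β=40°: printed 7.6613 | uniform 10.0000, cycloidal 7.6613, simple-harmonic 8.6373
β=45°: printed 10.0205 | uniform 11.2500, cycloidal 10.0205, simple-harmonic 10.5446
β=80°: printed 23.7841 | uniform 20.0000, cycloidal 23.7841, simple-harmonic 22.6127
β=85°: printed 24.4690 | uniform 21.2500, cycloidal 24.4690, simple-harmonic 23.6376
only one law matches every sample → cycloidal

cycloidal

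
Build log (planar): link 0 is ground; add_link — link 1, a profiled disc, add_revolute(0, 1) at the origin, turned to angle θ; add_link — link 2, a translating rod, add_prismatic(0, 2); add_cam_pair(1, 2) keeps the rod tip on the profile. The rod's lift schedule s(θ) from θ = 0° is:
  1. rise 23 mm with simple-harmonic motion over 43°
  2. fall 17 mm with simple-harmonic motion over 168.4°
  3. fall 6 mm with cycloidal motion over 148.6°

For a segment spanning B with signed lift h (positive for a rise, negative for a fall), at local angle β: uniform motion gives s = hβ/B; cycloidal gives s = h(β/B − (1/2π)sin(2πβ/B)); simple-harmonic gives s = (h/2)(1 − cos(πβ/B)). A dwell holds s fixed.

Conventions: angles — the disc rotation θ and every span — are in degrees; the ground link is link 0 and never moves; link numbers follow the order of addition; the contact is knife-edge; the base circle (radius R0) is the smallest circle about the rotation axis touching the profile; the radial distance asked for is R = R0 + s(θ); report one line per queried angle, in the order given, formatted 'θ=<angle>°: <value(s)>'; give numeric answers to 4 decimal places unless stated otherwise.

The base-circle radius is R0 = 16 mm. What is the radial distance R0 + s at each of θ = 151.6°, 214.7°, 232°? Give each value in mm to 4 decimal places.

seg 1 [0°–43°] simple-harmonic, h=23: full span → s += 23 → s = 23.0000
seg 2 [43°–211.4°] simple-harmonic, h=-17: θ=151.6° here. β=108.6, B=168.4. -17/2·(1 − cos(π·0.6449)) = -12.2369 → s = 10.7631
seg 2 [43°–211.4°] simple-harmonic, h=-17: full span → s += -17 → s = 6.0000
seg 3 [211.4°–360°] cycloidal, h=-6: θ=214.7° here. β=3.3, B=148.6. -6·(0.0222 − sin(2π·0.0222)/(2π)) = -0.0004 → s = 5.9996
seg 3 [211.4°–360°] cycloidal, h=-6: θ=232° here. β=20.6, B=148.6. -6·(0.1386 − sin(2π·0.1386)/(2π)) = -0.1013 → s = 5.8987
θ=151.6°: R = R0 + s = 16 + 10.7631 = 26.7631
θ=214.7°: R = R0 + s = 16 + 5.9996 = 21.9996
θ=232°: R = R0 + s = 16 + 5.8987 = 21.8987

θ=151.6°: 26.7631
θ=214.7°: 21.9996
θ=232°: 21.8987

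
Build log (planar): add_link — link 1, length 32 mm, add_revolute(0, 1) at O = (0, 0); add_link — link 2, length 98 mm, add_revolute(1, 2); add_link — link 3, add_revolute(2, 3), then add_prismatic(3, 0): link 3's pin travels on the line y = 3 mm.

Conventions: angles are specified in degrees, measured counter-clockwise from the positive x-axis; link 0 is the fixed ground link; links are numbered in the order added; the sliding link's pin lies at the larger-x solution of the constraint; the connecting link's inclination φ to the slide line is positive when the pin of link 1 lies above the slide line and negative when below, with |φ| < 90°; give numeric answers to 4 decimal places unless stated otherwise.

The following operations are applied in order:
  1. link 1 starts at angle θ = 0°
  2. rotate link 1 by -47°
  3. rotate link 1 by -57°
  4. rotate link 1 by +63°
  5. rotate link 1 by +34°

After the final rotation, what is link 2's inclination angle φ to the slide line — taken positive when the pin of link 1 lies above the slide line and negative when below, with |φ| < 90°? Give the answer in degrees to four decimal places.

geometry: r = 32 mm, L = 98 mm, e = 3 mm; θ starts at 0°
rotate link 1 by -47°: θ ← 0° -47° = -47°
rotate link 1 by -57°: θ ← -47° -57° = -104°
rotate link 1 by +63°: θ ← -104° +63° = -41°
rotate link 1 by +34°: θ ← -41° +34° = -7°
h = r sin θ − e = -3.899819 − 3 = -6.899819
sin φ = h / L = -6.899819 / 98 = -0.07040632
φ = arcsin(-0.07040632) = -4.037325°

-4.0373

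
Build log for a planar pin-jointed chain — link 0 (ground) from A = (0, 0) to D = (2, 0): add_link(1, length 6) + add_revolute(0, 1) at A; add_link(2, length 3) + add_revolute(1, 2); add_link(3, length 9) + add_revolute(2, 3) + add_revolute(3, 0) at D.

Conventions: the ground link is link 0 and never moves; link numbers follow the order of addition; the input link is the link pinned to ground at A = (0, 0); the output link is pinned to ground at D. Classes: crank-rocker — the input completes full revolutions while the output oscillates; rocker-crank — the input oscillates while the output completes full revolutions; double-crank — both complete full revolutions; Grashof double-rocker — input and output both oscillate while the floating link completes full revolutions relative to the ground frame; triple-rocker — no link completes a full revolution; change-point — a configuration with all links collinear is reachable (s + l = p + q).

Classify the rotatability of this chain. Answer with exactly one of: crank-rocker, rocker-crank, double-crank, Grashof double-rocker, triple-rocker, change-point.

lengths: ground=2, input=6, coupler=3, output=9
sorted: s=2 (shortest), l=9 (longest), p+q=9
s + l = 11 vs p + q = 9
s + l > p + q → non-Grashof → no link fully rotates → triple-rocker

triple-rocker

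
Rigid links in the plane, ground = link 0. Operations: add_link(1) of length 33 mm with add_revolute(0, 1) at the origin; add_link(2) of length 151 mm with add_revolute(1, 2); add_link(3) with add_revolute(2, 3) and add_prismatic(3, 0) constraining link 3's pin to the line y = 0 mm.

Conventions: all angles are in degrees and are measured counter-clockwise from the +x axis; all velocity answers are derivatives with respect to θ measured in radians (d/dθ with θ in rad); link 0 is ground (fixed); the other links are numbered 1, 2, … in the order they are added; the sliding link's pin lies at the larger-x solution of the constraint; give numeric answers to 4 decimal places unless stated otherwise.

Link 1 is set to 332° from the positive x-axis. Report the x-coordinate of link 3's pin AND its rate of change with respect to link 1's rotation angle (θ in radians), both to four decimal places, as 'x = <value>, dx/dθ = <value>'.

geometry: r = 33 mm, L = 151 mm, e = 0 mm
crank pin P = (r cos θ, r sin θ) = (29.137271, -15.492562)
h = r sin θ − e = -15.492562 − 0 = -15.492562
x = r cos θ + √(L² − h²) = 29.137271 + 150.203131 = 179.340401
dx/dθ = −r sin θ − h·r cos θ/√(L² − h²) (θ in radians; h = -15.492562) = 18.497898

x = 179.3404, dx/dθ = 18.4979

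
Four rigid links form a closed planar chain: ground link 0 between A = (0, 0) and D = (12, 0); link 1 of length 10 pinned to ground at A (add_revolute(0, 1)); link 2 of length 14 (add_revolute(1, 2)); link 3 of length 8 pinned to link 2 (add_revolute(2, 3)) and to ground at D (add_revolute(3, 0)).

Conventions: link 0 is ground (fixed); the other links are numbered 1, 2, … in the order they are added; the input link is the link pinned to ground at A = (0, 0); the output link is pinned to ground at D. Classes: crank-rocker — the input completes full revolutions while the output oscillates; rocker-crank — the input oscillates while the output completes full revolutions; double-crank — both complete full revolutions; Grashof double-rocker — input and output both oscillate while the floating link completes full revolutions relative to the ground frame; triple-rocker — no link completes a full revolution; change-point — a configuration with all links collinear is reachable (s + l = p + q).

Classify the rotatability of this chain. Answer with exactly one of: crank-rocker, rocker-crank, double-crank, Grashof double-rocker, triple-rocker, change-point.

lengths: ground=12, input=10, coupler=14, output=8
sorted: s=8 (shortest), l=14 (longest), p+q=22
s + l = 22 vs p + q = 22
s + l = p + q → change-point (collinear configuration reachable)

change-point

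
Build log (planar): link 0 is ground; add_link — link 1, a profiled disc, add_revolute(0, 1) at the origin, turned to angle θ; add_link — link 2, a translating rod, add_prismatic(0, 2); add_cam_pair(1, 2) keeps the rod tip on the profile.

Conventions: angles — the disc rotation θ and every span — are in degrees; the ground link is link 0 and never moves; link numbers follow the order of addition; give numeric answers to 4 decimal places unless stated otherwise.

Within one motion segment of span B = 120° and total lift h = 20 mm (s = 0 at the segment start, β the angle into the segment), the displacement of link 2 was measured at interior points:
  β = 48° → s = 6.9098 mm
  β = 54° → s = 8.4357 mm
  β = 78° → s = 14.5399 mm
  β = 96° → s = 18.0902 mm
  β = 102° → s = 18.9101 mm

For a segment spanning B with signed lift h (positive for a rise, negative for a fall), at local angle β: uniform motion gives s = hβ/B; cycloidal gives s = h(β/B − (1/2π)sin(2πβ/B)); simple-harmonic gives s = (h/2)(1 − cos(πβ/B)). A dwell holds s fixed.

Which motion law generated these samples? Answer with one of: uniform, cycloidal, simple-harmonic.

candidates at β/B = r: uniform s = h·r (linear in β); cycloidal s = h·(r − sin(2πr)/(2π)); simple-harmonic s = (h/2)(1 − cos(πr))
β=48°: printed 6.9098 | uniform 8.0000, cycloidal 6.1290, simple-harmonic 6.9098
β=54°: printed 8.4357 | uniform 9.0000, cycloidal 8.0164, simple-harmonic 8.4357
β=78°: printed 14.5399 | uniform 13.0000, cycloidal 15.5752, simple-harmonic 14.5399
β=96°: printed 18.0902 | uniform 16.0000, cycloidal 19.0273, simple-harmonic 18.0902
β=102°: printed 18.9101 | uniform 17.0000, cycloidal 19.5752, simple-harmonic 18.9101
only one law matches every sample → simple-harmonic

simple-harmonic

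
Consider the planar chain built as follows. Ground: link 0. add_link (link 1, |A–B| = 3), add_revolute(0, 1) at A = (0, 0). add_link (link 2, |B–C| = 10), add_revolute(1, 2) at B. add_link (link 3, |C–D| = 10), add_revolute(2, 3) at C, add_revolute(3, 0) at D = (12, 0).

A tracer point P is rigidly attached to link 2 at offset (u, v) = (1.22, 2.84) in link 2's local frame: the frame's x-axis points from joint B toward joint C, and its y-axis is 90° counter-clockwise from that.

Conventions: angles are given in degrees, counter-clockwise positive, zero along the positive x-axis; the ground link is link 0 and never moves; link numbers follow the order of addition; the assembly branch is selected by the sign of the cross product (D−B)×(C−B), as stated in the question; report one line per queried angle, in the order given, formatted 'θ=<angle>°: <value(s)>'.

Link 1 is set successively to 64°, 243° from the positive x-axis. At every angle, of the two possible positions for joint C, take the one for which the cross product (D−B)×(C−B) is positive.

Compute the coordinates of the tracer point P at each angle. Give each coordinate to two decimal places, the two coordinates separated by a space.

A=(0,0), D=(12.00,0)
θ=64°: B = A + 3.00·(cos64°, sin64°) = (1.3151, 2.6964)
θ=64°: |BD| = 11.0199
θ=64°: circle(B,10.00) ∩ circle(D,10.00): a=5.5099, h=8.3451
θ=64°:   candidates: C₊=(8.6995,9.4396) cross=91.962; C₋=(4.6156,-6.7432) cross=-91.962
θ=64°:   branch + wants cross > 0 → take C=(8.6995,9.4396) (cross=91.962)
θ=64°: ex = (C−B)/|BC| = (0.7384,0.6743); ey = (-0.6743,0.7384)
θ=64°: P = B + 1.22·ex + 2.84·ey = (0.3009,5.6162)
θ=243°: B = A + 3.00·(cos243°, sin243°) = (-1.3620, -2.6730)
θ=243°: |BD| = 13.6267
θ=243°: circle(B,10.00) ∩ circle(D,10.00): a=6.8134, h=7.3197
θ=243°:   candidates: C₊=(3.8832,5.8410) cross=99.744; C₋=(6.7549,-8.5140) cross=-99.744
θ=243°:   branch + wants cross > 0 → take C=(3.8832,5.8410) (cross=99.744)
θ=243°: ex = (C−B)/|BC| = (0.5245,0.8514); ey = (-0.8514,0.5245)
θ=243°: P = B + 1.22·ex + 2.84·ey = (-3.1400,-0.1447)

θ=64°: 0.30 5.62
θ=243°: -3.14 -0.14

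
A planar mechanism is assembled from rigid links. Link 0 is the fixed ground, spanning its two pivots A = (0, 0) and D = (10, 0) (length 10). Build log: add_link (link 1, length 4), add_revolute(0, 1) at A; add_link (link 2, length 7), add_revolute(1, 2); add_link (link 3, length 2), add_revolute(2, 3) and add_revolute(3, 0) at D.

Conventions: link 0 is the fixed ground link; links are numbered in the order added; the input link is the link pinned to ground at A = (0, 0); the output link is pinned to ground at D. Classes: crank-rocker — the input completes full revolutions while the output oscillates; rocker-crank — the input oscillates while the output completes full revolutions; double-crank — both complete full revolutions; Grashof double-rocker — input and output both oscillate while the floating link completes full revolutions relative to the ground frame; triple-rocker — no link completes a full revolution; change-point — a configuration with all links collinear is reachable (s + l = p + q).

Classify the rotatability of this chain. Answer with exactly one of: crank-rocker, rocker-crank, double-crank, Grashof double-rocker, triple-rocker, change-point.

lengths: ground=10, input=4, coupler=7, output=2
sorted: s=2 (shortest), l=10 (longest), p+q=11
s + l = 12 vs p + q = 11
s + l > p + q → non-Grashof → no link fully rotates → triple-rocker

triple-rocker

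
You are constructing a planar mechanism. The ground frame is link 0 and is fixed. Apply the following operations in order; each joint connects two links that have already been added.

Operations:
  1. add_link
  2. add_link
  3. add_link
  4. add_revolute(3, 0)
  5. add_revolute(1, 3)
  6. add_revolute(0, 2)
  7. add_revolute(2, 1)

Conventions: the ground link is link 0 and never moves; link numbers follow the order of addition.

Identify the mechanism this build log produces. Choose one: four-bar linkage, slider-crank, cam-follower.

links: 4 (incl. ground); joints: 4 revolute, 0 prismatic, 0 higher (cam) pair, forming one closed loop
4 links in a single 4R loop → four-bar linkage

four-bar linkage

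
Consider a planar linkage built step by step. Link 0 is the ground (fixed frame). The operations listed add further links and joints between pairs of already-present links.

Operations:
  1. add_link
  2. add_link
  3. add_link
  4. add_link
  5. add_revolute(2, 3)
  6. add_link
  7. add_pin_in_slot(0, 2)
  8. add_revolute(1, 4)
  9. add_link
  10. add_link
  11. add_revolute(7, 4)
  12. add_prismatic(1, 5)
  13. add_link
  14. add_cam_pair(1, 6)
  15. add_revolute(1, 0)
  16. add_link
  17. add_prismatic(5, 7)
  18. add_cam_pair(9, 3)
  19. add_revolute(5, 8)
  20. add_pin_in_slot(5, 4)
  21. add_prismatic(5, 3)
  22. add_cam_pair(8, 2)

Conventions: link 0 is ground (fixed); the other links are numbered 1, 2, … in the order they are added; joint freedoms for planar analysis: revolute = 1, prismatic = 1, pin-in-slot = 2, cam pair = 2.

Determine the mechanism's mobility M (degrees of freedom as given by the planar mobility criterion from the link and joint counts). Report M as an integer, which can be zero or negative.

L=1 J1=0 J2=0
add link → L=2 J1=0 J2=0
add link → L=3 J1=0 J2=0
add link → L=4 J1=0 J2=0
add link → L=5 J1=0 J2=0
R@2,3 dof=1 J1 → L=5 J1=1 J2=0
add link → L=6 J1=1 J2=0
PS@0,2 dof=2 J2 → L=6 J1=1 J2=1
R@1,4 dof=1 J1 → L=6 J1=2 J2=1
add link → L=7 J1=2 J2=1
add link → L=8 J1=2 J2=1
R@7,4 dof=1 J1 → L=8 J1=3 J2=1
P@1,5 dof=1 J1 → L=8 J1=4 J2=1
add link → L=9 J1=4 J2=1
C@1,6 dof=2 J2 → L=9 J1=4 J2=2
R@1,0 dof=1 J1 → L=9 J1=5 J2=2
add link → L=10 J1=5 J2=2
P@5,7 dof=1 J1 → L=10 J1=6 J2=2
C@9,3 dof=2 J2 → L=10 J1=6 J2=3
R@5,8 dof=1 J1 → L=10 J1=7 J2=3
PS@5,4 dof=2 J2 → L=10 J1=7 J2=4
P@5,3 dof=1 J1 → L=10 J1=8 J2=4
C@8,2 dof=2 J2 → L=10 J1=8 J2=5
M=3(L−1)−2J1−J2=3·9−2·8−5=6

M = 6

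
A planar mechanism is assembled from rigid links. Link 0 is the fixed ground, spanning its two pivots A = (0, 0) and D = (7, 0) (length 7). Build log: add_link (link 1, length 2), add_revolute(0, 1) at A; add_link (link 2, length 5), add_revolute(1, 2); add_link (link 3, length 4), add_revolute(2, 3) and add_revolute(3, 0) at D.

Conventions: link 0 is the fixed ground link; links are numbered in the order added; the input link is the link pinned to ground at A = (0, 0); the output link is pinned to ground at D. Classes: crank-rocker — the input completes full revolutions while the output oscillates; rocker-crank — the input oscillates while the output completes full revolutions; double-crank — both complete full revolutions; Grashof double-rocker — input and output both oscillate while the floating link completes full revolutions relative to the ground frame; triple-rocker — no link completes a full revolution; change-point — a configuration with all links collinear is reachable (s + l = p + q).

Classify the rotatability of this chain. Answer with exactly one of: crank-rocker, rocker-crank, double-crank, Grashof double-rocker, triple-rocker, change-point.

lengths: ground=7, input=2, coupler=5, output=4
sorted: s=2 (shortest), l=7 (longest), p+q=9
s + l = 9 vs p + q = 9
s + l = p + q → change-point (collinear configuration reachable)

change-point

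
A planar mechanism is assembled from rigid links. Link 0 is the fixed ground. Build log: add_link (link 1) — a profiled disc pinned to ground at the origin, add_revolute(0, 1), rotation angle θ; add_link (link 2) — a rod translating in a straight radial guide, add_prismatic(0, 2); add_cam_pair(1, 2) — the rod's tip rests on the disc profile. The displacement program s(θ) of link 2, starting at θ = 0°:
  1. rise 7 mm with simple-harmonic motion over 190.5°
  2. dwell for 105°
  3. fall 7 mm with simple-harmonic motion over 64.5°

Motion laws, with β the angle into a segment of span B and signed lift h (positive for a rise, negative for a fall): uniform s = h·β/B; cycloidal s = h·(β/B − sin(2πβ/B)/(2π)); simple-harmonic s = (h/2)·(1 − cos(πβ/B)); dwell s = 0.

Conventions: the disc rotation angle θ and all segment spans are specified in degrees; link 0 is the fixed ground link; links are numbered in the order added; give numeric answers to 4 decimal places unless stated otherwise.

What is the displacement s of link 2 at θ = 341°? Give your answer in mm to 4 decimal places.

seg 1 [0°–190.5°] simple-harmonic, h=7: full span → s += 7 → s = 7.0000
seg 2 [190.5°–295.5°] dwell: s stays 7.0000
seg 3 [295.5°–360°] simple-harmonic, h=-7: θ=341° here. β=45.5, B=64.5. -7/2·(1 − cos(π·0.7054)) = -5.6052 → s = 1.3948

1.3948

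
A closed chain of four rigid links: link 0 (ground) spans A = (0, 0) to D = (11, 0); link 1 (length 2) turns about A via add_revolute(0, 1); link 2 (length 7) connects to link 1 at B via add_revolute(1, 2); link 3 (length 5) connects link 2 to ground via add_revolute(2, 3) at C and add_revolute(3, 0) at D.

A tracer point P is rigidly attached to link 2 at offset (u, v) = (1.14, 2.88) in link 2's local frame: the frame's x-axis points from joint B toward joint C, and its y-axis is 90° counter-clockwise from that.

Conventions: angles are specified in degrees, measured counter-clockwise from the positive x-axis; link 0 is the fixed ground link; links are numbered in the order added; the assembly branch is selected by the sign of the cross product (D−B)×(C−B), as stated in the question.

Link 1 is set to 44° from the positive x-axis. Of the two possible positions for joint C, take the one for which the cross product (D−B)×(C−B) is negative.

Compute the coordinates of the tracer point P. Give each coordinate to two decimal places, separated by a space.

A=(0,0), D=(11.00,0)
B = A + 2.00·(cos44°, sin44°) = (1.4387, 1.3893)
|BD| = 9.6617
circle(B,7.00) ∩ circle(D,5.00): a=6.0729, h=3.4814
  candidates: C₊=(7.9491,3.9613) cross=33.636; C₋=(6.9478,-2.9292) cross=-33.636
  branch - wants cross < 0 → take C=(6.9478,-2.9292) (cross=-33.636)
ex = (C−B)/|BC| = (0.7870,-0.6169); ey = (0.6169,0.7870)
P = B + 1.14·ex + 2.88·ey = (4.1126,2.9526)

4.11 2.95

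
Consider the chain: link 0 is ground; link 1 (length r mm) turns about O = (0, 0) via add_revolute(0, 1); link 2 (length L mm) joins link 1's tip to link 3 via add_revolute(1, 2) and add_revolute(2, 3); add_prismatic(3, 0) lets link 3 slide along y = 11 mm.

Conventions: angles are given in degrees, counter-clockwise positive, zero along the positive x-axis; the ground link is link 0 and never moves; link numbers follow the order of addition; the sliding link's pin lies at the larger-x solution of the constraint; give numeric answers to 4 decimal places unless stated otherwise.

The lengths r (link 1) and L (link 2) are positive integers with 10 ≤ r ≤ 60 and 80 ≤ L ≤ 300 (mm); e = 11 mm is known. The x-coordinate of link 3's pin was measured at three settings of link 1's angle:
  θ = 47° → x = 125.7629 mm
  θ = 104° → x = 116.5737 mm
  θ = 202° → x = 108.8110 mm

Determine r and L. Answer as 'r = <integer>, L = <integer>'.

constraint per measurement: (x − r cos θ)² + (r sin θ − e)² = L²
subtracting the θ₁ and θ₂ equations cancels the r² and L² terms:
r = (x₁² − x₂²) / (2[(x₁cos θ₁ + e sin θ₁) − (x₂cos θ₂ + e sin θ₂)]) = 10.0000 → r = 10
L² = (x₁ − r cos θ₁)² + (r sin θ₁ − e)² = 14161.0074 → L = 119.0000 → L = 119
check at θ₃=202°: x = 108.8110 (printed 108.8110) ✓

r = 10, L = 119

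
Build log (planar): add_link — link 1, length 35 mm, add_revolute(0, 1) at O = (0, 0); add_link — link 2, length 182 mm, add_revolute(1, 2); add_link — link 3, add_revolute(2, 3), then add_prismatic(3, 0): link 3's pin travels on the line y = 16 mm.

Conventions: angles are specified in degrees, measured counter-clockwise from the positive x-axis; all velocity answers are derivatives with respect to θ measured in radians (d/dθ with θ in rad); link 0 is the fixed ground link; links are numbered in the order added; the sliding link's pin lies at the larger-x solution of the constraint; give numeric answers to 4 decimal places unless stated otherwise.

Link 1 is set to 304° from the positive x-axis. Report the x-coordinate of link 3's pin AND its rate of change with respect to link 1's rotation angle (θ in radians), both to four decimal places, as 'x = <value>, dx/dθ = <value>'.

geometry: r = 35 mm, L = 182 mm, e = 16 mm
crank pin P = (r cos θ, r sin θ) = (19.571752, -29.016315)
h = r sin θ − e = -29.016315 − 16 = -45.016315
x = r cos θ + √(L² − h²) = 19.571752 + 176.344922 = 195.916673
dx/dθ = −r sin θ − h·r cos θ/√(L² − h²) (θ in radians; h = -45.016315) = 34.012479

x = 195.9167, dx/dθ = 34.0125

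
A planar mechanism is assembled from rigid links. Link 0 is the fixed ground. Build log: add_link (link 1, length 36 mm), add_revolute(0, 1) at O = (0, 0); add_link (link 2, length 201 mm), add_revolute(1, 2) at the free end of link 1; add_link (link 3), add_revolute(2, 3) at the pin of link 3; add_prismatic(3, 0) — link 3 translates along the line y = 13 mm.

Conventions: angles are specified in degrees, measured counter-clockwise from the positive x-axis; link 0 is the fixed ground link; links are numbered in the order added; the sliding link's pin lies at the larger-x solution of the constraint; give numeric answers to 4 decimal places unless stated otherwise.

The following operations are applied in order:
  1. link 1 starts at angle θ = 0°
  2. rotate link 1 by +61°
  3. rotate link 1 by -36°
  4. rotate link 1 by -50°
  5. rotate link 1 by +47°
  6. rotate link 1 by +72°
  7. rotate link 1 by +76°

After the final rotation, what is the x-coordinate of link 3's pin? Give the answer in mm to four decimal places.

geometry: r = 36 mm, L = 201 mm, e = 13 mm; θ starts at 0°
rotate link 1 by +61°: θ ← 0° +61° = 61°
rotate link 1 by -36°: θ ← 61° -36° = 25°
rotate link 1 by -50°: θ ← 25° -50° = -25°
rotate link 1 by +47°: θ ← -25° +47° = 22°
rotate link 1 by +72°: θ ← 22° +72° = 94°
rotate link 1 by +76°: θ ← 94° +76° = 170°
crank pin P = (r cos θ, r sin θ) = (-35.453079, 6.251334)
h = r sin θ − e = 6.251334 − 13 = -6.748666
x = r cos θ + √(L² − h²) = -35.453079 + 200.886673 = 165.433594

165.4336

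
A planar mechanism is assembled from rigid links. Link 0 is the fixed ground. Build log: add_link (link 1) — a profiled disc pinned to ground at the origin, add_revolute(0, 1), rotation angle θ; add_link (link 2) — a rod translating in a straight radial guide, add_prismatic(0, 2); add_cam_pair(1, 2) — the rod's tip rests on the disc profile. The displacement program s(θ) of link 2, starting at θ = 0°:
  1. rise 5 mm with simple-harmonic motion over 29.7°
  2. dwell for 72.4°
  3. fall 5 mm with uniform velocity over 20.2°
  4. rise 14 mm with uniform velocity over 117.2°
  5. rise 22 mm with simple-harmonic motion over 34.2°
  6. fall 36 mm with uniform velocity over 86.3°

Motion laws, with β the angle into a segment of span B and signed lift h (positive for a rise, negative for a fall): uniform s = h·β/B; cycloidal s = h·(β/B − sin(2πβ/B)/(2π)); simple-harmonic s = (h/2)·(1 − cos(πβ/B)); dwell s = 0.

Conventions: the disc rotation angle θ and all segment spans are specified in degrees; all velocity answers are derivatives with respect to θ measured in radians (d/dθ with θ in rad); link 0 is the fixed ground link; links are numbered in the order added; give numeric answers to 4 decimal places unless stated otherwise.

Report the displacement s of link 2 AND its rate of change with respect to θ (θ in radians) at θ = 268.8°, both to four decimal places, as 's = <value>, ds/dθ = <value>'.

seg 1 [0°–29.7°] simple-harmonic, h=5: full span → s += 5 → s = 5.0000
seg 2 [29.7°–102.1°] dwell: s stays 5.0000
seg 3 [102.1°–122.3°] uniform, h=-5: full span → s += -5 → s = 0.0000
seg 4 [122.3°–239.5°] uniform, h=14: full span → s += 14 → s = 14.0000
seg 5 [239.5°–273.7°] simple-harmonic, h=22: θ=268.8° here. β=29.3, B=34.2. 22/2·(1 − cos(π·0.8567)) = 20.9044 → s = 34.9044
velocity in seg [239.5°–273.7°] (simple-harmonic), θ in radians: β = 29.3° = 0.5114 rad, B = 34.2° = 0.5969 rad; ds/dθ = (πh/(2B)) sin(πβ/B) = (π·22/(2·0.5969)) sin(π·0.8567) = 25.188013 mm/rad

s = 34.9044, ds/dθ = 25.1880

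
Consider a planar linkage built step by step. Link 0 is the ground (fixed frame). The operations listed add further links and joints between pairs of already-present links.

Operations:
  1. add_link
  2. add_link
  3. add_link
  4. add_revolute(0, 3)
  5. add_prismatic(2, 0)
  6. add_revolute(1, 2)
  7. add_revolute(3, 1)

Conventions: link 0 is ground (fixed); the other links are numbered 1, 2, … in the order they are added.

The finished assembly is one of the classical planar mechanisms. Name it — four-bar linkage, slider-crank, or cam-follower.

links: 4 (incl. ground); joints: 3 revolute, 1 prismatic, 0 higher (cam) pair, forming one closed loop
4 links, 3 revolutes + 1 prismatic in one loop → slider-crank

slider-crank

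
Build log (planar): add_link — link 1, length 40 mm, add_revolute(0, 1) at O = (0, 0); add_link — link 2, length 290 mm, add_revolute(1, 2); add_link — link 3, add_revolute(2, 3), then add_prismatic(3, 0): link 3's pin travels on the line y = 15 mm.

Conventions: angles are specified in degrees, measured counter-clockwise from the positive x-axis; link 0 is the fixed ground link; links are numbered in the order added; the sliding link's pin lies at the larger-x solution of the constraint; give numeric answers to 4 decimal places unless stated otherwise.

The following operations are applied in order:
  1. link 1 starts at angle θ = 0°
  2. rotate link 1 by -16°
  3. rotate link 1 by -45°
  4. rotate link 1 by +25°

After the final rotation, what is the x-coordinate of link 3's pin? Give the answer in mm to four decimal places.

geometry: r = 40 mm, L = 290 mm, e = 15 mm; θ starts at 0°
rotate link 1 by -16°: θ ← 0° -16° = -16°
rotate link 1 by -45°: θ ← -16° -45° = -61°
rotate link 1 by +25°: θ ← -61° +25° = -36°
crank pin P = (r cos θ, r sin θ) = (32.360680, -23.511410)
h = r sin θ − e = -23.511410 − 15 = -38.511410
x = r cos θ + √(L² − h²) = 32.360680 + 287.431507 = 319.792187

319.7922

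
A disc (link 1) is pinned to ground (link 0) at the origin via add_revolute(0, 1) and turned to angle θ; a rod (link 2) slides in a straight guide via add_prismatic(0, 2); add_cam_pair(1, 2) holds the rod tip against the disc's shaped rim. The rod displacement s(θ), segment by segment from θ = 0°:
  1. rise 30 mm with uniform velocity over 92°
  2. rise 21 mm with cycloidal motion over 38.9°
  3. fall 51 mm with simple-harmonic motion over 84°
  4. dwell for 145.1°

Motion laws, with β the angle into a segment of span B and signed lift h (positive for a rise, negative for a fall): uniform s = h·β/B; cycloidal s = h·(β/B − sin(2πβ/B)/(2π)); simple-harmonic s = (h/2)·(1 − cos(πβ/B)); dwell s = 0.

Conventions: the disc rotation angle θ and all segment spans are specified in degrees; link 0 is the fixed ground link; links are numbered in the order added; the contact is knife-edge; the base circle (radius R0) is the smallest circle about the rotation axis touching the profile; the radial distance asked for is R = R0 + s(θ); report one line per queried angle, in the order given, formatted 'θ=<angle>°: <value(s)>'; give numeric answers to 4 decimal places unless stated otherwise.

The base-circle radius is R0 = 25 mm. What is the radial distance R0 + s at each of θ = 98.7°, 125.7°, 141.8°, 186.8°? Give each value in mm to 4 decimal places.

segment 1 (0° to 92°, uniform, h = 30) is passed completely: s = 0.0000 + (30) = 30.0000
θ = 98.7° falls in segment 2 (92° to 130.9°, cycloidal, h = 21): β = 98.7 − 92 = 6.7°, B = 38.9°; Δs = 21·(0.1722 − sin(2π·0.1722)/(2π)) = 0.6658; s = 30.0000 + 0.6658 = 30.6658
θ = 125.7° falls in segment 2 (92° to 130.9°, cycloidal, h = 21): β = 125.7 − 92 = 33.7°, B = 38.9°; Δs = 21·(0.8663 − sin(2π·0.8663)/(2π)) = 20.6814; s = 30.0000 + 20.6814 = 50.6814
segment 2 (92° to 130.9°, cycloidal, h = 21) is passed completely: s = 30.0000 + (21) = 51.0000
θ = 141.8° falls in segment 3 (130.9° to 214.9°, simple-harmonic, h = -51): β = 141.8 − 130.9 = 10.9°, B = 84°; Δs = -51/2·(1 − cos(π·0.1298)) = -2.0897; s = 51.0000 − 2.0897 = 48.9103
θ = 186.8° falls in segment 3 (130.9° to 214.9°, simple-harmonic, h = -51): β = 186.8 − 130.9 = 55.9°, B = 84°; Δs = -51/2·(1 − cos(π·0.6655)) = -38.1673; s = 51.0000 − 38.1673 = 12.8327
θ=98.7°: R = R0 + s = 25 + 30.6658 = 55.6658
θ=125.7°: R = R0 + s = 25 + 50.6814 = 75.6814
θ=141.8°: R = R0 + s = 25 + 48.9103 = 73.9103
θ=186.8°: R = R0 + s = 25 + 12.8327 = 37.8327

θ=98.7°: 55.6658
θ=125.7°: 75.6814
θ=141.8°: 73.9103
θ=186.8°: 37.8327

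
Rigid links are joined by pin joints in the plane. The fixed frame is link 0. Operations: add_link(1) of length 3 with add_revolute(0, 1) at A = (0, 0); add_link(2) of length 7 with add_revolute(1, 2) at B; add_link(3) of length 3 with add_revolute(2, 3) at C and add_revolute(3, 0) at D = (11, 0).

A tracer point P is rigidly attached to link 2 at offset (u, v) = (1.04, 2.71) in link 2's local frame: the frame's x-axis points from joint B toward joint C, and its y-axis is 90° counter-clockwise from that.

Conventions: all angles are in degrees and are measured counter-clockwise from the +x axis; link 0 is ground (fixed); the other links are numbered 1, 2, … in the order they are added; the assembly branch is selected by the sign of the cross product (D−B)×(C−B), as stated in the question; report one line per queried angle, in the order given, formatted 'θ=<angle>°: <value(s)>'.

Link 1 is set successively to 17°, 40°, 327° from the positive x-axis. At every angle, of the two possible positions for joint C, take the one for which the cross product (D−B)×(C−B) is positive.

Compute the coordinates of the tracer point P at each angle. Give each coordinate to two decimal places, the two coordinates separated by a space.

A=(0,0), D=(11.00,0)
θ=17°: B = A + 3.00·(cos17°, sin17°) = (2.8689, 0.8771)
θ=17°: |BD| = 8.1783
θ=17°: circle(B,7.00) ∩ circle(D,3.00): a=6.5346, h=2.5097
θ=17°:   candidates: C₊=(9.6350,2.6715) cross=20.525; C₋=(9.0967,-2.3189) cross=-20.525
θ=17°:   branch + wants cross > 0 → take C=(9.6350,2.6715) (cross=20.525)
θ=17°: ex = (C−B)/|BC| = (0.9666,0.2563); ey = (-0.2563,0.9666)
θ=17°: P = B + 1.04·ex + 2.71·ey = (3.1795,3.7632)
θ=40°: B = A + 3.00·(cos40°, sin40°) = (2.2981, 1.9284)
θ=40°: |BD| = 8.9130
θ=40°: circle(B,7.00) ∩ circle(D,3.00): a=6.7004, h=2.0260
θ=40°:   candidates: C₊=(9.2782,2.4567) cross=18.057; C₋=(8.4015,-1.4993) cross=-18.057
θ=40°:   branch + wants cross > 0 → take C=(9.2782,2.4567) (cross=18.057)
θ=40°: ex = (C−B)/|BC| = (0.9971,0.0755); ey = (-0.0755,0.9971)
θ=40°: P = B + 1.04·ex + 2.71·ey = (3.1306,4.7091)
θ=327°: B = A + 3.00·(cos327°, sin327°) = (2.5160, -1.6339)
θ=327°: |BD| = 8.6399
θ=327°: circle(B,7.00) ∩ circle(D,3.00): a=6.6348, h=2.2315
θ=327°:   candidates: C₊=(8.6091,1.8120) cross=19.280; C₋=(9.4531,-2.5704) cross=-19.280
θ=327°:   branch + wants cross > 0 → take C=(8.6091,1.8120) (cross=19.280)
θ=327°: ex = (C−B)/|BC| = (0.8704,0.4923); ey = (-0.4923,0.8704)
θ=327°: P = B + 1.04·ex + 2.71·ey = (2.0872,1.2369)

θ=17°: 3.18 3.76
θ=40°: 3.13 4.71
θ=327°: 2.09 1.24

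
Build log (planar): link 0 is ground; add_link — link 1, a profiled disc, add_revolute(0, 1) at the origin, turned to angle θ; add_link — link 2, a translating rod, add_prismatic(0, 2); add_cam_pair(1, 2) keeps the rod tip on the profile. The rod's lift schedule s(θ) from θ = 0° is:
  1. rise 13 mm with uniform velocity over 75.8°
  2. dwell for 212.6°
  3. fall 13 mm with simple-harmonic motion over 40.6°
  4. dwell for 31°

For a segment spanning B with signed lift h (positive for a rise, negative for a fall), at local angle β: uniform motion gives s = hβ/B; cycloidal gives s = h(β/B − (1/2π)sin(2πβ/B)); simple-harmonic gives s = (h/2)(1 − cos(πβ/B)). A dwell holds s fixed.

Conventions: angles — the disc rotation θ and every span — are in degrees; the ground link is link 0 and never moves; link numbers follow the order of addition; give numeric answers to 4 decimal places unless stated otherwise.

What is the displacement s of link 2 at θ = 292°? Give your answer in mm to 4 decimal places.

seg 1 [0°–75.8°] uniform, h=13: full span → s += 13 → s = 13.0000
seg 2 [75.8°–288.4°] dwell: s stays 13.0000
seg 3 [288.4°–329°] simple-harmonic, h=-13: θ=292° here. β=3.6, B=40.6. -13/2·(1 − cos(π·0.0887)) = -0.2506 → s = 12.7494

12.7494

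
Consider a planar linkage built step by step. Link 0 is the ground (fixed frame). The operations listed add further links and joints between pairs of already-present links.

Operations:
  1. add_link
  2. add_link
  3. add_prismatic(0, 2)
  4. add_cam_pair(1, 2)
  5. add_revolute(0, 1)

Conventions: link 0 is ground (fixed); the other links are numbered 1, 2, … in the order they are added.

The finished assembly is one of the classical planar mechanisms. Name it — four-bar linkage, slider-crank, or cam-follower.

links: 3 (incl. ground); joints: 1 revolute, 1 prismatic, 1 higher (cam) pair, forming one closed loop
3 links, revolute + prismatic + higher pair in one loop → cam-follower

cam-follower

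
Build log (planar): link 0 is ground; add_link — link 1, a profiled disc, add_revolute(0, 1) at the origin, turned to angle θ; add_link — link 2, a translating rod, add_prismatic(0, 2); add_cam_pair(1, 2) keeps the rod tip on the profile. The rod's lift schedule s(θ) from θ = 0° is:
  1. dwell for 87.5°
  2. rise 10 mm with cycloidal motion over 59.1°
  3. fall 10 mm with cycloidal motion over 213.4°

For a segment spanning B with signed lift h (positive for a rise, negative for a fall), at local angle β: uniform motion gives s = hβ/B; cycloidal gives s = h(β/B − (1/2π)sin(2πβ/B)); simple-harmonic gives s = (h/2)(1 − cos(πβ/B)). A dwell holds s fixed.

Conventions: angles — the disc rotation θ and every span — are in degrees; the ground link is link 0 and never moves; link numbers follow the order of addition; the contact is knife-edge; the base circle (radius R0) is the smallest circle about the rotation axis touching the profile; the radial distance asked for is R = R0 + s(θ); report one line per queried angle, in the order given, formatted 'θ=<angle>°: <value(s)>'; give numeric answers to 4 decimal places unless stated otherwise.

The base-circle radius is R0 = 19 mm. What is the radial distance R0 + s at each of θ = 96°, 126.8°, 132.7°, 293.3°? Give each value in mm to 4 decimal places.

seg 1 [0°–87.5°] dwell: s stays 0.0000
seg 2 [87.5°–146.6°] cycloidal, h=10: θ=96° here. β=8.5, B=59.1. 10·(0.1438 − sin(2π·0.1438)/(2π)) = 0.1879 → s = 0.1879
seg 2 [87.5°–146.6°] cycloidal, h=10: θ=126.8° here. β=39.3, B=59.1. 10·(0.6650 − sin(2π·0.6650)/(2π)) = 8.0195 → s = 8.0195
seg 2 [87.5°–146.6°] cycloidal, h=10: θ=132.7° here. β=45.2, B=59.1. 10·(0.7648 − sin(2π·0.7648)/(2π)) = 9.2327 → s = 9.2327
seg 2 [87.5°–146.6°] cycloidal, h=10: full span → s += 10 → s = 10.0000
seg 3 [146.6°–360°] cycloidal, h=-10: θ=293.3° here. β=146.7, B=213.4. -10·(0.6874 − sin(2π·0.6874)/(2π)) = -8.3446 → s = 1.6554
θ=96°: R = R0 + s = 19 + 0.1879 = 19.1879
θ=126.8°: R = R0 + s = 19 + 8.0195 = 27.0195
θ=132.7°: R = R0 + s = 19 + 9.2327 = 28.2327
θ=293.3°: R = R0 + s = 19 + 1.6554 = 20.6554

θ=96°: 19.1879
θ=126.8°: 27.0195
θ=132.7°: 28.2327
θ=293.3°: 20.6554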